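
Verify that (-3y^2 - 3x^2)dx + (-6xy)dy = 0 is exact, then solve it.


Check exactness: ∂M/∂y = -6y and ∂N/∂x = -6y; equal, so the equation is exact.
Integrate M with respect to x (treating y as constant): ∫M dx = -3xy^2 - x^3 + h(y).
Differentiate w.r.t. y and set equal to N: all terms match, so h'(y) = 0 and h is a constant absorbed into C.
General solution: -3xy^2 - x^3 = C.


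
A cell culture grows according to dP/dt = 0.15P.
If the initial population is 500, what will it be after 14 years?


The ODE dP/dt = 0.15P has solution P(t) = P(0)e^(0.15t).
Substitute P(0) = 500 and t = 14: P(14) = 500 e^(2.10) ≈ 4083.


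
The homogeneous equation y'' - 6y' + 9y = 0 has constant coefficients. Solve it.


Characteristic equation: r² - 6r + 9 = 0, i.e. (r - 3)² = 0.
Repeated root r = 3; include an x factor for the second linearly independent solution.
General solution: y = (C₁ + C₂x)e^(3x).


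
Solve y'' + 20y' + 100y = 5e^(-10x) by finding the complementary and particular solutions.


Characteristic polynomial (r + 10)² = 0; repeated root r = -10.
y_h = (C₁ + C₂x)e^(-10x). Forcing matches the repeated root (resonance), so try y_p = Ax² e^(-10x).
Substitute and solve for A: 2A = 5, so A = 5/2.
General solution: y = (C₁ + C₂x + (5/2)x²)e^(-10x).


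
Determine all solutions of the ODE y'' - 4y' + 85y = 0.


Characteristic equation: r² - 4r + 85 = 0.
Discriminant is negative; roots r = 2 ± 9i (complex conjugate pair).
General solution uses e^(α x)(C₁ cos(β x) + C₂ sin(β x)): y = e^(2x)(C₁cos(9x) + C₂sin(9x)).


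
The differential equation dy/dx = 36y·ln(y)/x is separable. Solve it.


Separate: dy/[y ln(y)] = 36 dx/x.
Substitute u = ln(y): du/u = 36 dx/x.
Integrate: ln|ln(y)| = 36ln|x| + C₀, hence ln(y) = C·x^36.


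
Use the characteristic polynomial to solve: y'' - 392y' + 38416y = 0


Characteristic equation: r² - 392r + 38416 = 0, i.e. (r - 196)² = 0.
Repeated root r = 196; include an x factor for the second linearly independent solution.
General solution: y = (C₁ + C₂x)e^(196x).


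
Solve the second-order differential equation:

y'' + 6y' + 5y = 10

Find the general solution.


Characteristic roots of r² + 6r + 5 = 0 are -5, -1.
y_h = C₁e^(-5x) + C₂e^(-x).
Constant forcing; try y_p = A. Then 5A = 10 ⇒ A = 2.
General solution: y = C₁e^(-5x) + C₂e^(-x) + 2.


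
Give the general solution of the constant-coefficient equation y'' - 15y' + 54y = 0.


Characteristic equation: r² - 15r + 54 = 0.
Factor: (r - 9)(r - 6) = 0 ⇒ r = 9, 6 (distinct real).
General solution: y = C₁e^(9x) + C₂e^(6x).


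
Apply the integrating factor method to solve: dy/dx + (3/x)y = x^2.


P(x) = 3/x ⇒ μ = x^3.
(x^3 y)' = x^3·x^2 = x^5.
Integrate: x^3 y = x^6/(6) + C.
Solve for y: y = (1/6)x^3 + C/x^3.


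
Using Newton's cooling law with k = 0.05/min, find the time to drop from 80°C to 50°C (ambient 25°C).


From T(t) = T_a + (T₀ - T_a)e^(-kt), set T(t) = 50:
(50 - 25) / (80 - 25) = e^(-0.05t), so t = -ln(0.455)/0.05 ≈ 15.8 minutes.


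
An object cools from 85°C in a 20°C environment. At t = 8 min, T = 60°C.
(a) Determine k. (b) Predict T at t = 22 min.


Newton's law: T(t) = T_a + (T₀ - T_a)e^(-kt).
(a) Use T(8) = 60: (60 - 20)/(85 - 20) = e^(-k·8), so k = -ln(0.615)/8 ≈ 0.0607.
(b) Apply k to t = 22: T(22) = 20 + (65)e^(-1.335) ≈ 37.1°C.


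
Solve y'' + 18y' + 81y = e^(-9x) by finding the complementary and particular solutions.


Characteristic polynomial (r + 9)² = 0; repeated root r = -9.
y_h = (C₁ + C₂x)e^(-9x). Forcing matches the repeated root (resonance), so try y_p = Ax² e^(-9x).
Substitute and solve for A: 2A = 1, so A = 1/2.
General solution: y = (C₁ + C₂x + (1/2)x²)e^(-9x).


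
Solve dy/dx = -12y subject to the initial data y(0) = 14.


General solution of y' = -12y is y = Ce^(-12x).
Apply y(0) = 14: C = 14.
Particular solution: y = 14e^(-12x).


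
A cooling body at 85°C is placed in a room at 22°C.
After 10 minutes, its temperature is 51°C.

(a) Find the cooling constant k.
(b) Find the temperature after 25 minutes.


Newton's law: T(t) = T_a + (T₀ - T_a)e^(-kt).
(a) Use T(10) = 51: (51 - 22)/(85 - 22) = e^(-k·10), so k = -ln(0.460)/10 ≈ 0.0776.
(b) Apply k to t = 25: T(25) = 22 + (63)e^(-1.940) ≈ 31.1°C.


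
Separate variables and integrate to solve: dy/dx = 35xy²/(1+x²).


Separate: dy/y² = 35x/(1+x²) dx.
Integrate LHS: ∫ dy/y² = -1/y.
Integrate RHS via u = 1+x²: (35/2)ln(1+x²) + C.
Result: -1/y = (35/2)ln(1+x²) + C.


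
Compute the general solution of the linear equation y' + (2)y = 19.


P(x) = 2, Q(x) = 19; integrating factor μ = e^(2x).
(μ y)' = 19e^(2x) ⇒ μ y = (19/2)e^(2x) + C.
Divide by μ: y = 19/2 + Ce^(-2x).


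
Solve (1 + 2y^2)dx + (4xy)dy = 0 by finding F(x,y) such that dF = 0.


Check exactness: ∂M/∂y = 4y and ∂N/∂x = 4y; equal, so the equation is exact.
Integrate M with respect to x (treating y as constant): ∫M dx = x + 2xy^2 + h(y).
Differentiate w.r.t. y and set equal to N: all terms match, so h'(y) = 0 and h is a constant absorbed into C.
General solution: x + 2xy^2 = C.


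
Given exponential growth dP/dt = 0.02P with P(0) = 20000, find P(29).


The ODE dP/dt = 0.02P has solution P(t) = P(0)e^(0.02t).
Substitute P(0) = 20000 and t = 29: P(29) = 20000 e^(0.58) ≈ 35721.


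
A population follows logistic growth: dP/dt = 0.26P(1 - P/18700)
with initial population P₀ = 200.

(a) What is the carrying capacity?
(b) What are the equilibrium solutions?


Logistic ODE dP/dt = 0.26P(1 - P/18700) has equilibria where dP/dt = 0, i.e. P = 0 or P = 18700.
The coefficient (1 - P/K) = 0 when P = K, identifying K = 18700 as the carrying capacity.
(a) K = 18700; (b) equilibria P = 0 and P = 18700.


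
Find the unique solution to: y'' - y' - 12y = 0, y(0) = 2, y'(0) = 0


Characteristic roots of r² - r - 12 = 0 are 4, -3.
General solution y = c₁ e^(4x) + c₂ e^(-3x).
Apply y(0) = 2: c₁ + c₂ = 2. Apply y'(0) = 0: 4 c₁ - 3 c₂ = 0.
Solve: c₁ = 6/7, c₂ = 8/7.
Particular solution: y = (6/7)e^(4x) + (8/7)e^(-3x).


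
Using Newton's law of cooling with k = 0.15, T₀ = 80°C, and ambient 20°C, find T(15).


Newton's law: dT/dt = -k(T - T_a) has solution T(t) = T_a + (T₀ - T_a)e^(-kt).
Plug in T_a = 20, T₀ = 80, k = 0.15, t = 15: T(15) = 20 + (60)e^(-2.25) ≈ 26.3°C.


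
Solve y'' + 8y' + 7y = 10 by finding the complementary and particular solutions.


Characteristic roots of r² + 8r + 7 = 0 are -1, -7.
y_h = C₁e^(-x) + C₂e^(-7x).
Constant forcing; try y_p = A. Then 7A = 10 ⇒ A = 10/7.
General solution: y = C₁e^(-x) + C₂e^(-7x) + 10/7.


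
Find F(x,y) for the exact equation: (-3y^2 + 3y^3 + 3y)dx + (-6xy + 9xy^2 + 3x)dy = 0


Check exactness: ∂M/∂y = -6y + 9y^2 + 3 and ∂N/∂x = -6y + 9y^2 + 3; equal, so the equation is exact.
Integrate M with respect to x (treating y as constant): ∫M dx = -3xy^2 + 3xy^3 + 3xy + h(y).
Differentiate w.r.t. y and set equal to N: all terms match, so h'(y) = 0 and h is a constant absorbed into C.
General solution: -3xy^2 + 3xy^3 + 3xy = C.


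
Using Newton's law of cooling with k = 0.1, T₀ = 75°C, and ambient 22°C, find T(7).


Newton's law: dT/dt = -k(T - T_a) has solution T(t) = T_a + (T₀ - T_a)e^(-kt).
Plug in T_a = 22, T₀ = 75, k = 0.1, t = 7: T(7) = 22 + (53)e^(-0.70) ≈ 48.3°C.


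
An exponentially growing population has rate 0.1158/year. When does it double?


Exponential growth: P(t) = P₀ e^(0.1158t). Set P(t)/P₀ = 2: e^(0.1158t) = 2.
Solve: t = ln(2)/0.1158 ≈ 5.99 years.


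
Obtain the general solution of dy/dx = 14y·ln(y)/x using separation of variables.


Separate: dy/[y ln(y)] = 14 dx/x.
Substitute u = ln(y): du/u = 14 dx/x.
Integrate: ln|ln(y)| = 14ln|x| + C₀, hence ln(y) = C·x^14.


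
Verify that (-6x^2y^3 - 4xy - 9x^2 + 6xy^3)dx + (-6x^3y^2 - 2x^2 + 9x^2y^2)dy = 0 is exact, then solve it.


Check exactness: ∂M/∂y = -18x^2y^2 - 4x + 18xy^2 and ∂N/∂x = -18x^2y^2 - 4x + 18xy^2; equal, so the equation is exact.
Integrate M with respect to x (treating y as constant): ∫M dx = -2x^3y^3 - 2x^2y - 3x^3 + 3x^2y^3 + h(y).
Differentiate w.r.t. y and set equal to N: all terms match, so h'(y) = 0 and h is a constant absorbed into C.
General solution: -2x^3y^3 - 2x^2y - 3x^3 + 3x^2y^3 = C.


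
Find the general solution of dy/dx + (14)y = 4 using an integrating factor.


P(x) = 14, Q(x) = 4; integrating factor μ = e^(14x).
(μ y)' = 4e^(14x) ⇒ μ y = (2/7)e^(14x) + C.
Divide by μ: y = 2/7 + Ce^(-14x).


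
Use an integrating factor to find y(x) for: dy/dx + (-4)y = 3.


P(x) = -4 ⇒ μ = e^(-4x).
(μ y)' = 3e^(-4x) ⇒ μ y = -(3/4)e^(-4x) + C.
Divide by μ: y = -3/4 + Ce^(4x).


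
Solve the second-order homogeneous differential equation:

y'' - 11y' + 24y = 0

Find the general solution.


Characteristic equation: r² - 11r + 24 = 0.
Factor: (r - 8)(r - 3) = 0 ⇒ r = 8, 3 (distinct real).
General solution: y = C₁e^(8x) + C₂e^(3x).


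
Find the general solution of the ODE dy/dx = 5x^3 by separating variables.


Integrate both sides with respect to x: y = ∫ 5x^3 dx = (5/4)x^4 + C.


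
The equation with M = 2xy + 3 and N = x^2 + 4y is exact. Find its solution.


Check exactness: ∂M/∂y = 2x and ∂N/∂x = 2x; equal, so the equation is exact.
Integrate M with respect to x (treating y as constant): ∫M dx = x^2y + 3x + h(y).
Differentiate w.r.t. y and set equal to N: the x-dependent terms already match, leaving h'(y) = 4y. Integrate: h(y) = 2y^2.
So F(x,y) = x^2y + 3x + 2y^2.
General solution: x^2y + 3x + 2y^2 = C.


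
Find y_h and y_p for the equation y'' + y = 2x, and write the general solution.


Homogeneous: r² + 1 = 0 ⇒ r = ±1i, y_h = C₁cos(x) + C₂sin(x).
Polynomial forcing; try y_p = Ax + B. Then y_p'' + 1 y_p = 1(Ax + B) = 2x, so B = 0 and A = 2.
General solution: y = C₁cos(x) + C₂sin(x) + 2x.


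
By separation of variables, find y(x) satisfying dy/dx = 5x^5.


Integrate both sides with respect to x: y = ∫ 5x^5 dx = (5/6)x^6 + C.


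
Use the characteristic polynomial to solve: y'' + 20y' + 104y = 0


Characteristic equation: r² + 20r + 104 = 0.
Discriminant is negative; roots r = -10 ± 2i (complex conjugate pair).
General solution uses e^(α x)(C₁ cos(β x) + C₂ sin(β x)): y = e^(-10x)(C₁cos(2x) + C₂sin(2x)).


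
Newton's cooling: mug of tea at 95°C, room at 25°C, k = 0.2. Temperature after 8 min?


Newton's law: dT/dt = -k(T - T_a) has solution T(t) = T_a + (T₀ - T_a)e^(-kt).
Plug in T_a = 25, T₀ = 95, k = 0.2, t = 8: T(8) = 25 + (70)e^(-1.60) ≈ 39.1°C.


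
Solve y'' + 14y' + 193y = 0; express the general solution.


Characteristic equation: r² + 14r + 193 = 0.
Discriminant is negative; roots r = -7 ± 12i (complex conjugate pair).
General solution uses e^(α x)(C₁ cos(β x) + C₂ sin(β x)): y = e^(-7x)(C₁cos(12x) + C₂sin(12x)).


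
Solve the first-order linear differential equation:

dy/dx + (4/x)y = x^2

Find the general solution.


P(x) = 4/x ⇒ μ = x^4.
(x^4 y)' = x^4·x^2 = x^6.
Integrate: x^4 y = x^7/(7) + C.
Solve for y: y = (1/7)x^3 + C/x^4.


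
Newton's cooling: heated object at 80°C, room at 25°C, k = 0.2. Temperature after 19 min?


Newton's law: dT/dt = -k(T - T_a) has solution T(t) = T_a + (T₀ - T_a)e^(-kt).
Plug in T_a = 25, T₀ = 80, k = 0.2, t = 19: T(19) = 25 + (55)e^(-3.80) ≈ 26.2°C.


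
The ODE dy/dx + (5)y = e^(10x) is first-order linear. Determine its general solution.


P(x) = 5 ⇒ μ = e^(5x).
(μ y)' = e^(15x) ⇒ μ y = e^(15x)/15 + C.
Divide by μ: y = (1/15)e^(10x) + Ce^(-5x).


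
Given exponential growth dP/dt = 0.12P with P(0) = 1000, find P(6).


The ODE dP/dt = 0.12P has solution P(t) = P(0)e^(0.12t).
Substitute P(0) = 1000 and t = 6: P(6) = 1000 e^(0.72) ≈ 2054.


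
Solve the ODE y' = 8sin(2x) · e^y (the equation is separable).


Separate: e^(-y) dy = 8sin(2x) dx.
Integrate: -e^(-y) = -4cos(2x) + C₀.
Rearrange: e^(-y) = 4cos(2x) + C.


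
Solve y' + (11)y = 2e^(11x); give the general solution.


P(x) = 11 ⇒ μ = e^(11x).
(μ y)' = 2e^(22x) ⇒ μ y = (2/22)e^(22x) + C.
Divide by μ: y = (1/11)e^(11x) + Ce^(-11x).


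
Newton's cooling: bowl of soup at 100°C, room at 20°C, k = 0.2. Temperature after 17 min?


Newton's law: dT/dt = -k(T - T_a) has solution T(t) = T_a + (T₀ - T_a)e^(-kt).
Plug in T_a = 20, T₀ = 100, k = 0.2, t = 17: T(17) = 20 + (80)e^(-3.40) ≈ 22.7°C.


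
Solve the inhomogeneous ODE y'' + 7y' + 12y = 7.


Characteristic roots of r² + 7r + 12 = 0 are -4, -3.
y_h = C₁e^(-4x) + C₂e^(-3x).
Constant forcing; try y_p = A. Then 12A = 7 ⇒ A = 7/12.
General solution: y = C₁e^(-4x) + C₂e^(-3x) + 7/12.


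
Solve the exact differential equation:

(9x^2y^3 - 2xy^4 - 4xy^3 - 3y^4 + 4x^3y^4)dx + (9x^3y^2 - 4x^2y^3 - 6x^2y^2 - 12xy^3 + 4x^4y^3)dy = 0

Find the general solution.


Check exactness: ∂M/∂y = 27x^2y^2 - 8xy^3 - 12xy^2 - 12y^3 + 16x^3y^3 and ∂N/∂x = 27x^2y^2 - 8xy^3 - 12xy^2 - 12y^3 + 16x^3y^3; equal, so the equation is exact.
Integrate M with respect to x (treating y as constant): ∫M dx = 3x^3y^3 - x^2y^4 - 2x^2y^3 - 3xy^4 + x^4y^4 + h(y).
Differentiate w.r.t. y and set equal to N: all terms match, so h'(y) = 0 and h is a constant absorbed into C.
General solution: 3x^3y^3 - x^2y^4 - 2x^2y^3 - 3xy^4 + x^4y^4 = C.


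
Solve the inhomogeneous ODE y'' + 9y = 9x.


Homogeneous: r² + 9 = 0 ⇒ r = ±3i, y_h = C₁cos(3x) + C₂sin(3x).
Polynomial forcing; try y_p = Ax + B. Then y_p'' + 9 y_p = 9(Ax + B) = 9x, so B = 0 and A = 1.
General solution: y = C₁cos(3x) + C₂sin(3x) + x.


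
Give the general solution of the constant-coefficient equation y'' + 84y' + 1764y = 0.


Characteristic equation: r² + 84r + 1764 = 0, i.e. (r + 42)² = 0.
Repeated root r = -42; include an x factor for the second linearly independent solution.
General solution: y = (C₁ + C₂x)e^(-42x).


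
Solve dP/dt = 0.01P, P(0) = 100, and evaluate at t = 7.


The ODE dP/dt = 0.01P has solution P(t) = P(0)e^(0.01t).
Substitute P(0) = 100 and t = 7: P(7) = 100 e^(0.07) ≈ 107.


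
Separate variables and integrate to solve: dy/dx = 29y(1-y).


Separate: dy/[y(1-y)] = 29 dx.
Partial fractions: 1/[y(1-y)] = 1/y + 1/(1-y).
Integrate: ln|y/(1-y)| = 29x + C₀.
Solve for y: y = 1/(1 + Ce^(-29x)).


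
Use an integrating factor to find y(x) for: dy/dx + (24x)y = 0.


P(x) = 24x ⇒ μ = e^(12x²).
Q(x) = 0 so μ y is constant: y = Ce^(-12x²).


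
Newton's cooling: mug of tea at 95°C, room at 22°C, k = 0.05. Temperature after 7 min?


Newton's law: dT/dt = -k(T - T_a) has solution T(t) = T_a + (T₀ - T_a)e^(-kt).
Plug in T_a = 22, T₀ = 95, k = 0.05, t = 7: T(7) = 22 + (73)e^(-0.35) ≈ 73.4°C.


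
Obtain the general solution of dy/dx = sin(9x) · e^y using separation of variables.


Separate: e^(-y) dy = sin(9x) dx.
Integrate: -e^(-y) = -(1/9)cos(9x) + C₀.
Rearrange: e^(-y) = (1/9)cos(9x) + C.


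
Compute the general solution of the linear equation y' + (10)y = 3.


P(x) = 10, Q(x) = 3; integrating factor μ = e^(10x).
(μ y)' = 3e^(10x) ⇒ μ y = (3/10)e^(10x) + C.
Divide by μ: y = 3/10 + Ce^(-10x).


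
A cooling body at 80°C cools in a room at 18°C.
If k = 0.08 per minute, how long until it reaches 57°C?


From T(t) = T_a + (T₀ - T_a)e^(-kt), set T(t) = 57:
(57 - 18) / (80 - 18) = e^(-0.08t), so t = -ln(0.629)/0.08 ≈ 5.8 minutes.


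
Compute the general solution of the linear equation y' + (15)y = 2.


P(x) = 15, Q(x) = 2; integrating factor μ = e^(15x).
(μ y)' = 2e^(15x) ⇒ μ y = (2/15)e^(15x) + C.
Divide by μ: y = 2/15 + Ce^(-15x).


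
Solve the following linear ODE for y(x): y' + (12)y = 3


P(x) = 12, Q(x) = 3; integrating factor μ = e^(12x).
(μ y)' = 3e^(12x) ⇒ μ y = (1/4)e^(12x) + C.
Divide by μ: y = 1/4 + Ce^(-12x).


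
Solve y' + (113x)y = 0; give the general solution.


P(x) = 113x ⇒ μ = e^((113/2)x²).
Q(x) = 0 so μ y is constant: y = Ce^(-(113/2)x²).


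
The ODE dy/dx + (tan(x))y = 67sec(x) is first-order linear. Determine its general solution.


P(x) = tan(x) ⇒ μ = e^(∫tan(x)dx) = sec(x).
(sec(x) y)' = 67sec²(x) ⇒ sec(x) y = 67tan(x) + C.
Multiply by cos(x): y = 67sin(x) + C·cos(x).


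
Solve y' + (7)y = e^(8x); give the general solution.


P(x) = 7 ⇒ μ = e^(7x).
(μ y)' = e^(15x) ⇒ μ y = e^(15x)/15 + C.
Divide by μ: y = (1/15)e^(8x) + Ce^(-7x).


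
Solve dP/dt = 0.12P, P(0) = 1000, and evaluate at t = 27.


The ODE dP/dt = 0.12P has solution P(t) = P(0)e^(0.12t).
Substitute P(0) = 1000 and t = 27: P(27) = 1000 e^(3.24) ≈ 25534.


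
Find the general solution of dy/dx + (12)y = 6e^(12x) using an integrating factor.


P(x) = 12 ⇒ μ = e^(12x).
(μ y)' = 6e^(24x) ⇒ μ y = (6/24)e^(24x) + C.
Divide by μ: y = (1/4)e^(12x) + Ce^(-12x).


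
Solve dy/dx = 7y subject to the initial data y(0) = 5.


General solution of y' = 7y is y = Ce^(7x).
Apply y(0) = 5: C = 5.
Particular solution: y = 5e^(7x).


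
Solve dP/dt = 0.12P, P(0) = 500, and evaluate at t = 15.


The ODE dP/dt = 0.12P has solution P(t) = P(0)e^(0.12t).
Substitute P(0) = 500 and t = 15: P(15) = 500 e^(1.80) ≈ 3025.


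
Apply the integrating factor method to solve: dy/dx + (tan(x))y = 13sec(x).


P(x) = tan(x) ⇒ μ = e^(∫tan(x)dx) = sec(x).
(sec(x) y)' = 13sec²(x) ⇒ sec(x) y = 13tan(x) + C.
Multiply by cos(x): y = 13sin(x) + C·cos(x).


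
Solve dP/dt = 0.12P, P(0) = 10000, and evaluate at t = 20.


The ODE dP/dt = 0.12P has solution P(t) = P(0)e^(0.12t).
Substitute P(0) = 10000 and t = 20: P(20) = 10000 e^(2.40) ≈ 110232.


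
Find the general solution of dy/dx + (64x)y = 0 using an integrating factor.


P(x) = 64x ⇒ μ = e^(32x²).
Q(x) = 0 so μ y is constant: y = Ce^(-32x²).


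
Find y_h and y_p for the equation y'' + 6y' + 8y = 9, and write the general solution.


Characteristic roots of r² + 6r + 8 = 0 are -2, -4.
y_h = C₁e^(-2x) + C₂e^(-4x).
Constant forcing; try y_p = A. Then 8A = 9 ⇒ A = 9/8.
General solution: y = C₁e^(-2x) + C₂e^(-4x) + 9/8.


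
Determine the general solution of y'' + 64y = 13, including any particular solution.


Homogeneous part: r² + 64 = 0 ⇒ r = ±8i, so y_h = C₁cos(8x) + C₂sin(8x).
Try constant y_p = A; plug in: 64A = 13 ⇒ A = 13/64.
General solution: y = C₁cos(8x) + C₂sin(8x) + 13/64.


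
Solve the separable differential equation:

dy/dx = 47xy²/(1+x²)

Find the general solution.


Separate: dy/y² = 47x/(1+x²) dx.
Integrate LHS: ∫ dy/y² = -1/y.
Integrate RHS via u = 1+x²: (47/2)ln(1+x²) + C.
Result: -1/y = (47/2)ln(1+x²) + C.


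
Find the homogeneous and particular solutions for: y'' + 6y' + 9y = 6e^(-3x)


Characteristic polynomial (r + 3)² = 0; repeated root r = -3.
y_h = (C₁ + C₂x)e^(-3x). Forcing matches the repeated root (resonance), so try y_p = Ax² e^(-3x).
Substitute and solve for A: 2A = 6, so A = 3.
General solution: y = (C₁ + C₂x + 3x²)e^(-3x).


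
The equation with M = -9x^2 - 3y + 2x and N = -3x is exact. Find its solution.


Check exactness: ∂M/∂y = -3 and ∂N/∂x = -3; equal, so the equation is exact.
Integrate M with respect to x (treating y as constant): ∫M dx = -3x^3 - 3xy + x^2 + h(y).
Differentiate w.r.t. y and set equal to N: all terms match, so h'(y) = 0 and h is a constant absorbed into C.
General solution: -3x^3 - 3xy + x^2 = C.


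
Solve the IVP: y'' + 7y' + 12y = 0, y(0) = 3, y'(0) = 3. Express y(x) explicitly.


Characteristic roots of r² + 7r + 12 = 0 are -3, -4.
General solution y = c₁ e^(-3x) + c₂ e^(-4x).
Apply y(0) = 3: c₁ + c₂ = 3. Apply y'(0) = 3: -3 c₁ - 4 c₂ = 3.
Solve: c₁ = 15, c₂ = -12.
Particular solution: y = 15e^(-3x) - 12e^(-4x).


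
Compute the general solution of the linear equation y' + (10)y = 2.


P(x) = 10, Q(x) = 2; integrating factor μ = e^(10x).
(μ y)' = 2e^(10x) ⇒ μ y = (1/5)e^(10x) + C.
Divide by μ: y = 1/5 + Ce^(-10x).


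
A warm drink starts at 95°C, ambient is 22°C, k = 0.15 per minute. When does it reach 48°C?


From T(t) = T_a + (T₀ - T_a)e^(-kt), set T(t) = 48:
(48 - 22) / (95 - 22) = e^(-0.15t), so t = -ln(0.356)/0.15 ≈ 6.9 minutes.


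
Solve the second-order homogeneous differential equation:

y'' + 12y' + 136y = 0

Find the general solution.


Characteristic equation: r² + 12r + 136 = 0.
Discriminant is negative; roots r = -6 ± 10i (complex conjugate pair).
General solution uses e^(α x)(C₁ cos(β x) + C₂ sin(β x)): y = e^(-6x)(C₁cos(10x) + C₂sin(10x)).


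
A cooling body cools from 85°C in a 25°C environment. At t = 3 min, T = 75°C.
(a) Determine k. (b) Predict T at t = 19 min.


Newton's law: T(t) = T_a + (T₀ - T_a)e^(-kt).
(a) Use T(3) = 75: (75 - 25)/(85 - 25) = e^(-k·3), so k = -ln(0.833)/3 ≈ 0.0608.
(b) Apply k to t = 19: T(19) = 25 + (60)e^(-1.155) ≈ 43.9°C.


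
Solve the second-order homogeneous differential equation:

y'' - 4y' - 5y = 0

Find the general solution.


Characteristic equation: r² - 4r - 5 = 0.
Factor: (r + 1)(r - 5) = 0 ⇒ r = -1, 5 (distinct real).
General solution: y = C₁e^(-x) + C₂e^(5x).


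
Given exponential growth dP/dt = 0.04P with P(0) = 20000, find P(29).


The ODE dP/dt = 0.04P has solution P(t) = P(0)e^(0.04t).
Substitute P(0) = 20000 and t = 29: P(29) = 20000 e^(1.16) ≈ 63799.


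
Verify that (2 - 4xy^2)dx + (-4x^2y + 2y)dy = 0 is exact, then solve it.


Check exactness: ∂M/∂y = -8xy and ∂N/∂x = -8xy; equal, so the equation is exact.
Integrate M with respect to x (treating y as constant): ∫M dx = 2x - 2x^2y^2 + h(y).
Differentiate w.r.t. y and set equal to N: the x-dependent terms already match, leaving h'(y) = 2y. Integrate: h(y) = y^2.
So F(x,y) = 2x - 2x^2y^2 + y^2.
General solution: 2x - 2x^2y^2 + y^2 = C.


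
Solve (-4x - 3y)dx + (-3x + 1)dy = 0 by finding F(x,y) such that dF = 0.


Check exactness: ∂M/∂y = -3 and ∂N/∂x = -3; equal, so the equation is exact.
Integrate M with respect to x (treating y as constant): ∫M dx = -2x^2 - 3xy + h(y).
Differentiate w.r.t. y and set equal to N: the x-dependent terms already match, leaving h'(y) = 1. Integrate: h(y) = y.
So F(x,y) = -2x^2 - 3xy + y.
General solution: -2x^2 - 3xy + y = C.


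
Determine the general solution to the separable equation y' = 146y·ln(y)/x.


Separate: dy/[y ln(y)] = 146 dx/x.
Substitute u = ln(y): du/u = 146 dx/x.
Integrate: ln|ln(y)| = 146ln|x| + C₀, hence ln(y) = C·x^146.


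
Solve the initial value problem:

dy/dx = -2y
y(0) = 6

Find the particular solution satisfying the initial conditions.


General solution of y' = -2y is y = Ce^(-2x).
Apply y(0) = 6: C = 6.
Particular solution: y = 6e^(-2x).


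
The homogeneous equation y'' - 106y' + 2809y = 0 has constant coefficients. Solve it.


Characteristic equation: r² - 106r + 2809 = 0, i.e. (r - 53)² = 0.
Repeated root r = 53; include an x factor for the second linearly independent solution.
General solution: y = (C₁ + C₂x)e^(53x).


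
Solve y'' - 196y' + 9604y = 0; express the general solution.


Characteristic equation: r² - 196r + 9604 = 0, i.e. (r - 98)² = 0.
Repeated root r = 98; include an x factor for the second linearly independent solution.
General solution: y = (C₁ + C₂x)e^(98x).


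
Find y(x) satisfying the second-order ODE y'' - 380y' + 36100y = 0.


Characteristic equation: r² - 380r + 36100 = 0, i.e. (r - 190)² = 0.
Repeated root r = 190; include an x factor for the second linearly independent solution.
General solution: y = (C₁ + C₂x)e^(190x).


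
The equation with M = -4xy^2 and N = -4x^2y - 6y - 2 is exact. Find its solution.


Check exactness: ∂M/∂y = -8xy and ∂N/∂x = -8xy; equal, so the equation is exact.
Integrate M with respect to x (treating y as constant): ∫M dx = -2x^2y^2 + h(y).
Differentiate w.r.t. y and set equal to N: the x-dependent terms already match, leaving h'(y) = -6y - 2. Integrate: h(y) = -3y^2 - 2y.
So F(x,y) = -2x^2y^2 - 3y^2 - 2y.
General solution: -2x^2y^2 - 3y^2 - 2y = C.


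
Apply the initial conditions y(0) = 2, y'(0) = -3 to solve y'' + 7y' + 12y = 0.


Characteristic roots of r² + 7r + 12 = 0 are -3, -4.
General solution y = c₁ e^(-3x) + c₂ e^(-4x).
Apply y(0) = 2: c₁ + c₂ = 2. Apply y'(0) = -3: -3 c₁ - 4 c₂ = -3.
Solve: c₁ = 5, c₂ = -3.
Particular solution: y = 5e^(-3x) - 3e^(-4x).


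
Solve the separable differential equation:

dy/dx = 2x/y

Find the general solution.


Separate variables: y dy = 2x dx.
Integrate both sides: y²/2 = x^2 + C₀.
Multiply by 2: y² = 2x^2 + C.


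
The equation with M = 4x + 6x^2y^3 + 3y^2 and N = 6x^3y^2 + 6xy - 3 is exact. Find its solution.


Check exactness: ∂M/∂y = 18x^2y^2 + 6y and ∂N/∂x = 18x^2y^2 + 6y; equal, so the equation is exact.
Integrate M with respect to x (treating y as constant): ∫M dx = 2x^2 + 2x^3y^3 + 3xy^2 + h(y).
Differentiate w.r.t. y and set equal to N: the x-dependent terms already match, leaving h'(y) = -3. Integrate: h(y) = -3y.
So F(x,y) = 2x^2 + 2x^3y^3 + 3xy^2 - 3y.
General solution: 2x^2 + 2x^3y^3 + 3xy^2 - 3y = C.


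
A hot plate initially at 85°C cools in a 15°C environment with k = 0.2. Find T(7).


Newton's law: dT/dt = -k(T - T_a) has solution T(t) = T_a + (T₀ - T_a)e^(-kt).
Plug in T_a = 15, T₀ = 85, k = 0.2, t = 7: T(7) = 15 + (70)e^(-1.40) ≈ 32.3°C.


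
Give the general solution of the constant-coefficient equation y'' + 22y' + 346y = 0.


Characteristic equation: r² + 22r + 346 = 0.
Discriminant is negative; roots r = -11 ± 15i (complex conjugate pair).
General solution uses e^(α x)(C₁ cos(β x) + C₂ sin(β x)): y = e^(-11x)(C₁cos(15x) + C₂sin(15x)).


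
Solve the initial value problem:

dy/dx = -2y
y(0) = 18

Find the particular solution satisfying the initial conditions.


General solution of y' = -2y is y = Ce^(-2x).
Apply y(0) = 18: C = 18.
Particular solution: y = 18e^(-2x).


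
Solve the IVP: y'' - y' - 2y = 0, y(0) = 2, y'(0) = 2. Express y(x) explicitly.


Characteristic roots of r² - r - 2 = 0 are 2, -1.
General solution y = c₁ e^(2x) + c₂ e^(-x).
Apply y(0) = 2: c₁ + c₂ = 2. Apply y'(0) = 2: 2 c₁ - 1 c₂ = 2.
Solve: c₁ = 4/3, c₂ = 2/3.
Particular solution: y = (4/3)e^(2x) + (2/3)e^(-x).


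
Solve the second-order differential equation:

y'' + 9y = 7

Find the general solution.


Homogeneous part: r² + 9 = 0 ⇒ r = ±3i, so y_h = C₁cos(3x) + C₂sin(3x).
Try constant y_p = A; plug in: 9A = 7 ⇒ A = 7/9.
General solution: y = C₁cos(3x) + C₂sin(3x) + 7/9.


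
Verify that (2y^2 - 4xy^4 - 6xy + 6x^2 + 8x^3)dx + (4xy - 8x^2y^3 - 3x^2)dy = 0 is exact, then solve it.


Check exactness: ∂M/∂y = 4y - 16xy^3 - 6x and ∂N/∂x = 4y - 16xy^3 - 6x; equal, so the equation is exact.
Integrate M with respect to x (treating y as constant): ∫M dx = 2xy^2 - 2x^2y^4 - 3x^2y + 2x^3 + 2x^4 + h(y).
Differentiate w.r.t. y and set equal to N: all terms match, so h'(y) = 0 and h is a constant absorbed into C.
General solution: 2xy^2 - 2x^2y^4 - 3x^2y + 2x^3 + 2x^4 = C.


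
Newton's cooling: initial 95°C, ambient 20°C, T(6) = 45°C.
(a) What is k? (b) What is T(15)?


Newton's law: T(t) = T_a + (T₀ - T_a)e^(-kt).
(a) Use T(6) = 45: (45 - 20)/(95 - 20) = e^(-k·6), so k = -ln(0.333)/6 ≈ 0.1831.
(b) Apply k to t = 15: T(15) = 20 + (75)e^(-2.747) ≈ 24.8°C.


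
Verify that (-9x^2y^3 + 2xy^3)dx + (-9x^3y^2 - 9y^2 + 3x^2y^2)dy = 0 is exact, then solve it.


Check exactness: ∂M/∂y = -27x^2y^2 + 6xy^2 and ∂N/∂x = -27x^2y^2 + 6xy^2; equal, so the equation is exact.
Integrate M with respect to x (treating y as constant): ∫M dx = -3x^3y^3 + x^2y^3 + h(y).
Differentiate w.r.t. y and set equal to N: the x-dependent terms already match, leaving h'(y) = -9y^2. Integrate: h(y) = -3y^3.
So F(x,y) = -3x^3y^3 - 3y^3 + x^2y^3.
General solution: -3x^3y^3 - 3y^3 + x^2y^3 = C.


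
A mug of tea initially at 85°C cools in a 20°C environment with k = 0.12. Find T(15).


Newton's law: dT/dt = -k(T - T_a) has solution T(t) = T_a + (T₀ - T_a)e^(-kt).
Plug in T_a = 20, T₀ = 85, k = 0.12, t = 15: T(15) = 20 + (65)e^(-1.80) ≈ 30.7°C.


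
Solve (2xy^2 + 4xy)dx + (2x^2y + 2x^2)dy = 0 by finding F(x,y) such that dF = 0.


Check exactness: ∂M/∂y = 4xy + 4x and ∂N/∂x = 4xy + 4x; equal, so the equation is exact.
Integrate M with respect to x (treating y as constant): ∫M dx = x^2y^2 + 2x^2y + h(y).
Differentiate w.r.t. y and set equal to N: all terms match, so h'(y) = 0 and h is a constant absorbed into C.
General solution: x^2y^2 + 2x^2y = C.


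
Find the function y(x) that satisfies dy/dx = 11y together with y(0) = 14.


General solution of y' = 11y is y = Ce^(11x).
Apply y(0) = 14: C = 14.
Particular solution: y = 14e^(11x).


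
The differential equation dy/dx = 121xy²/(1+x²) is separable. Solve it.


Separate: dy/y² = 121x/(1+x²) dx.
Integrate LHS: ∫ dy/y² = -1/y.
Integrate RHS via u = 1+x²: (121/2)ln(1+x²) + C.
Result: -1/y = (121/2)ln(1+x²) + C.


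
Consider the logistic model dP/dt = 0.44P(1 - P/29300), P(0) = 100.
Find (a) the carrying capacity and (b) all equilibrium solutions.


Logistic ODE dP/dt = 0.44P(1 - P/29300) has equilibria where dP/dt = 0, i.e. P = 0 or P = 29300.
The coefficient (1 - P/K) = 0 when P = K, identifying K = 29300 as the carrying capacity.
(a) K = 29300; (b) equilibria P = 0 and P = 29300.


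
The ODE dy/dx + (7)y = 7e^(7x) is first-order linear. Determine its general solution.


P(x) = 7 ⇒ μ = e^(7x).
(μ y)' = 7e^(14x) ⇒ μ y = (7/14)e^(14x) + C.
Divide by μ: y = (1/2)e^(7x) + Ce^(-7x).


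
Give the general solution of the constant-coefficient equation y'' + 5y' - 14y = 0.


Characteristic equation: r² + 5r - 14 = 0.
Factor: (r - 2)(r + 7) = 0 ⇒ r = 2, -7 (distinct real).
General solution: y = C₁e^(2x) + C₂e^(-7x).


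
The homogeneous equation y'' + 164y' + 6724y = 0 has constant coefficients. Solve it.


Characteristic equation: r² + 164r + 6724 = 0, i.e. (r + 82)² = 0.
Repeated root r = -82; include an x factor for the second linearly independent solution.
General solution: y = (C₁ + C₂x)e^(-82x).


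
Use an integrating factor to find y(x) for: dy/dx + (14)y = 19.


P(x) = 14, Q(x) = 19; integrating factor μ = e^(14x).
(μ y)' = 19e^(14x) ⇒ μ y = (19/14)e^(14x) + C.
Divide by μ: y = 19/14 + Ce^(-14x).


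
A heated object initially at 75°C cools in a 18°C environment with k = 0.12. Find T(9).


Newton's law: dT/dt = -k(T - T_a) has solution T(t) = T_a + (T₀ - T_a)e^(-kt).
Plug in T_a = 18, T₀ = 75, k = 0.12, t = 9: T(9) = 18 + (57)e^(-1.08) ≈ 37.4°C.


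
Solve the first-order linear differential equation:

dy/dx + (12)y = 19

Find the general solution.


P(x) = 12, Q(x) = 19; integrating factor μ = e^(12x).
(μ y)' = 19e^(12x) ⇒ μ y = (19/12)e^(12x) + C.
Divide by μ: y = 19/12 + Ce^(-12x).


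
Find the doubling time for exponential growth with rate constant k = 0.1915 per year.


Exponential growth: P(t) = P₀ e^(0.1915t). Set P(t)/P₀ = 2: e^(0.1915t) = 2.
Solve: t = ln(2)/0.1915 ≈ 3.62 years.


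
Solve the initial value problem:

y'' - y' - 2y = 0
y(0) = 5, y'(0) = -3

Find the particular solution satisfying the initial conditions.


Characteristic roots of r² - r - 2 = 0 are 2, -1.
General solution y = c₁ e^(2x) + c₂ e^(-x).
Apply y(0) = 5: c₁ + c₂ = 5. Apply y'(0) = -3: 2 c₁ - 1 c₂ = -3.
Solve: c₁ = 2/3, c₂ = 13/3.
Particular solution: y = (2/3)e^(2x) + (13/3)e^(-x).


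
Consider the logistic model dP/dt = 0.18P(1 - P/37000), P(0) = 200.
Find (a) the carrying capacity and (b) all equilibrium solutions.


Logistic ODE dP/dt = 0.18P(1 - P/37000) has equilibria where dP/dt = 0, i.e. P = 0 or P = 37000.
The coefficient (1 - P/K) = 0 when P = K, identifying K = 37000 as the carrying capacity.
(a) K = 37000; (b) equilibria P = 0 and P = 37000.


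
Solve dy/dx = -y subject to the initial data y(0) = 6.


General solution of y' = -y is y = Ce^(-x).
Apply y(0) = 6: C = 6.
Particular solution: y = 6e^(-x).


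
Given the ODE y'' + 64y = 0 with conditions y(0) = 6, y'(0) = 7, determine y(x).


Characteristic roots of r² + 64 = 0 are ±8i, so y = C₁cos(8x) + C₂sin(8x).
Apply y(0) = 6: C₁ = 6. Differentiate and apply y'(0) = 7: 8·C₂ = 7, so C₂ = 7/8.
Particular solution: y = 6cos(8x) + (7/8)sin(8x).


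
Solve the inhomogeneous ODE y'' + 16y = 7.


Homogeneous part: r² + 16 = 0 ⇒ r = ±4i, so y_h = C₁cos(4x) + C₂sin(4x).
Try constant y_p = A; plug in: 16A = 7 ⇒ A = 7/16.
General solution: y = C₁cos(4x) + C₂sin(4x) + 7/16.


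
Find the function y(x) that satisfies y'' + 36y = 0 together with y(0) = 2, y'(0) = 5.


Characteristic roots of r² + 36 = 0 are ±6i, so y = C₁cos(6x) + C₂sin(6x).
Apply y(0) = 2: C₁ = 2. Differentiate and apply y'(0) = 5: 6·C₂ = 5, so C₂ = 5/6.
Particular solution: y = 2cos(6x) + (5/6)sin(6x).


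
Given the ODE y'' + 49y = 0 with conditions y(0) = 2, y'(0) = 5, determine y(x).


Characteristic roots of r² + 49 = 0 are ±7i, so y = C₁cos(7x) + C₂sin(7x).
Apply y(0) = 2: C₁ = 2. Differentiate and apply y'(0) = 5: 7·C₂ = 5, so C₂ = 5/7.
Particular solution: y = 2cos(7x) + (5/7)sin(7x).


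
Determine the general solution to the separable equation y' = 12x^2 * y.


Separate variables: dy/y = 12x^2 dx.
Integrate: ln|y| = 4x^3 + C₀.
Exponentiate: y = Ce^(4x^3).


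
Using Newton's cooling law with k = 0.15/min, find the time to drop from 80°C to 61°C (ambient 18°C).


From T(t) = T_a + (T₀ - T_a)e^(-kt), set T(t) = 61:
(61 - 18) / (80 - 18) = e^(-0.15t), so t = -ln(0.694)/0.15 ≈ 2.4 minutes.


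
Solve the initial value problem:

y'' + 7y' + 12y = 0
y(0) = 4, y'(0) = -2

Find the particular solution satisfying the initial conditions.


Characteristic roots of r² + 7r + 12 = 0 are -4, -3.
General solution y = c₁ e^(-4x) + c₂ e^(-3x).
Apply y(0) = 4: c₁ + c₂ = 4. Apply y'(0) = -2: -4 c₁ - 3 c₂ = -2.
Solve: c₁ = -10, c₂ = 14.
Particular solution: y = -10e^(-4x) + 14e^(-3x).


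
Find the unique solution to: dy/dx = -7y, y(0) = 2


General solution of y' = -7y is y = Ce^(-7x).
Apply y(0) = 2: C = 2.
Particular solution: y = 2e^(-7x).


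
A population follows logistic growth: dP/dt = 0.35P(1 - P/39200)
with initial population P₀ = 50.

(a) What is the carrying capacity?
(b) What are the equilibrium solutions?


Logistic ODE dP/dt = 0.35P(1 - P/39200) has equilibria where dP/dt = 0, i.e. P = 0 or P = 39200.
The coefficient (1 - P/K) = 0 when P = K, identifying K = 39200 as the carrying capacity.
(a) K = 39200; (b) equilibria P = 0 and P = 39200.


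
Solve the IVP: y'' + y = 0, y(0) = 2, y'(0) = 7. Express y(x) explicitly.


Characteristic roots of r² + 1 = 0 are ±1i, so y = C₁cos(x) + C₂sin(x).
Apply y(0) = 2: C₁ = 2. Differentiate and apply y'(0) = 7: 1·C₂ = 7, so C₂ = 7.
Particular solution: y = 2cos(x) + 7sin(x).


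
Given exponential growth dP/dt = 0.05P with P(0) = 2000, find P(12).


The ODE dP/dt = 0.05P has solution P(t) = P(0)e^(0.05t).
Substitute P(0) = 2000 and t = 12: P(12) = 2000 e^(0.60) ≈ 3644.


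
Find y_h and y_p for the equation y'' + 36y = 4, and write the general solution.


Homogeneous part: r² + 36 = 0 ⇒ r = ±6i, so y_h = C₁cos(6x) + C₂sin(6x).
Try constant y_p = A; plug in: 36A = 4 ⇒ A = 1/9.
General solution: y = C₁cos(6x) + C₂sin(6x) + 1/9.


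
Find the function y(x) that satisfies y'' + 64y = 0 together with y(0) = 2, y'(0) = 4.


Characteristic roots of r² + 64 = 0 are ±8i, so y = C₁cos(8x) + C₂sin(8x).
Apply y(0) = 2: C₁ = 2. Differentiate and apply y'(0) = 4: 8·C₂ = 4, so C₂ = 1/2.
Particular solution: y = 2cos(8x) + (1/2)sin(8x).


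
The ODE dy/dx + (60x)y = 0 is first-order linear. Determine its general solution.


P(x) = 60x ⇒ μ = e^(30x²).
Q(x) = 0 so μ y is constant: y = Ce^(-30x²).


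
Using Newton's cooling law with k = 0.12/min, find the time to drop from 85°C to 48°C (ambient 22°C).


From T(t) = T_a + (T₀ - T_a)e^(-kt), set T(t) = 48:
(48 - 22) / (85 - 22) = e^(-0.12t), so t = -ln(0.413)/0.12 ≈ 7.4 minutes.


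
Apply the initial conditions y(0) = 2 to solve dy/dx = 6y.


General solution of y' = 6y is y = Ce^(6x).
Apply y(0) = 2: C = 2.
Particular solution: y = 2e^(6x).


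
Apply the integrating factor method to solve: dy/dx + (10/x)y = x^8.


P(x) = 10/x ⇒ μ = x^10.
(x^10 y)' = x^10·x^8 = x^18.
Integrate: x^10 y = x^19/(19) + C.
Solve for y: y = (1/19)x^9 + C/x^10.


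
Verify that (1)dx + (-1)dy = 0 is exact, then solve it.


Check exactness: ∂M/∂y = 0 and ∂N/∂x = 0; equal, so the equation is exact.
Integrate M with respect to x (treating y as constant): ∫M dx = x + h(y).
Differentiate w.r.t. y and set equal to N: the x-dependent terms already match, leaving h'(y) = -1. Integrate: h(y) = -y.
So F(x,y) = -y + x.
General solution: -y + x = C.


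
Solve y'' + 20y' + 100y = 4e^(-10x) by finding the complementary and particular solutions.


Characteristic polynomial (r + 10)² = 0; repeated root r = -10.
y_h = (C₁ + C₂x)e^(-10x). Forcing matches the repeated root (resonance), so try y_p = Ax² e^(-10x).
Substitute and solve for A: 2A = 4, so A = 2.
General solution: y = (C₁ + C₂x + 2x²)e^(-10x).


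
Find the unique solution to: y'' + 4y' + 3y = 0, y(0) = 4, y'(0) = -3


Characteristic roots of r² + 4r + 3 = 0 are -3, -1.
General solution y = c₁ e^(-3x) + c₂ e^(-x).
Apply y(0) = 4: c₁ + c₂ = 4. Apply y'(0) = -3: -3 c₁ - 1 c₂ = -3.
Solve: c₁ = -1/2, c₂ = 9/2.
Particular solution: y = -(1/2)e^(-3x) + (9/2)e^(-x).


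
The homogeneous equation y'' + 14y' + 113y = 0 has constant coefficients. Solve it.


Characteristic equation: r² + 14r + 113 = 0.
Discriminant is negative; roots r = -7 ± 8i (complex conjugate pair).
General solution uses e^(α x)(C₁ cos(β x) + C₂ sin(β x)): y = e^(-7x)(C₁cos(8x) + C₂sin(8x)).


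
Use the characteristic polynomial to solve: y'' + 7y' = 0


Characteristic equation: r² + 7r = 0.
Factor: (r - 0)(r + 7) = 0 ⇒ r = 0, -7 (distinct real).
General solution: y = C₁ + C₂e^(-7x).


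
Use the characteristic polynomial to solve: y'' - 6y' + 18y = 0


Characteristic equation: r² - 6r + 18 = 0.
Discriminant is negative; roots r = 3 ± 3i (complex conjugate pair).
General solution uses e^(α x)(C₁ cos(β x) + C₂ sin(β x)): y = e^(3x)(C₁cos(3x) + C₂sin(3x)).


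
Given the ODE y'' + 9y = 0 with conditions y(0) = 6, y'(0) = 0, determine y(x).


Characteristic roots of r² + 9 = 0 are ±3i, so y = C₁cos(3x) + C₂sin(3x).
Apply y(0) = 6: C₁ = 6. Differentiate and apply y'(0) = 0: 3·C₂ = 0, so C₂ = 0.
Particular solution: y = 6cos(3x).


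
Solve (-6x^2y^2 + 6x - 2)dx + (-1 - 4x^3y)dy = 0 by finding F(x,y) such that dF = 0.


Check exactness: ∂M/∂y = -12x^2y and ∂N/∂x = -12x^2y; equal, so the equation is exact.
Integrate M with respect to x (treating y as constant): ∫M dx = -2x^3y^2 + 3x^2 - 2x + h(y).
Differentiate w.r.t. y and set equal to N: the x-dependent terms already match, leaving h'(y) = -1. Integrate: h(y) = -y.
So F(x,y) = -y - 2x^3y^2 + 3x^2 - 2x.
General solution: -y - 2x^3y^2 + 3x^2 - 2x = C.


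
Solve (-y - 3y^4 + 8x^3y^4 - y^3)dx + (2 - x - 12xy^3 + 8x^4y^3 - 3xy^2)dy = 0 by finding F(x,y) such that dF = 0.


Check exactness: ∂M/∂y = -1 - 12y^3 + 32x^3y^3 - 3y^2 and ∂N/∂x = -1 - 12y^3 + 32x^3y^3 - 3y^2; equal, so the equation is exact.
Integrate M with respect to x (treating y as constant): ∫M dx = -xy - 3xy^4 + 2x^4y^4 - xy^3 + h(y).
Differentiate w.r.t. y and set equal to N: the x-dependent terms already match, leaving h'(y) = 2. Integrate: h(y) = 2y.
So F(x,y) = 2y - xy - 3xy^4 + 2x^4y^4 - xy^3.
General solution: 2y - xy - 3xy^4 + 2x^4y^4 - xy^3 = C.
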